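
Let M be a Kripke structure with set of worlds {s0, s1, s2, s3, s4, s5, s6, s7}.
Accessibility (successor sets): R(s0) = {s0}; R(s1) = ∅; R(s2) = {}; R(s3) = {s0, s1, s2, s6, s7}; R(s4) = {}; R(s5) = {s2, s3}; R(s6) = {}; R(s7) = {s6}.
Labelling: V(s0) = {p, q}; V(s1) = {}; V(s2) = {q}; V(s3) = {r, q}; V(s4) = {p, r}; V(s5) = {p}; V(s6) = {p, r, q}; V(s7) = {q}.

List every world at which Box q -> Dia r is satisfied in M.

s3, s5, s7

Let φ = Box q -> Dia r. Evaluate φ at each world:
  s0 (successors {s0}): φ is false.
  s1 (successors ∅): φ is false.
  s2 (successors ∅): φ is false.
  s3 (successors {s0, s1, s2, s6, s7}): φ is true.
  s4 (successors ∅): φ is false.
  s5 (successors {s2, s3}): φ is true.
  s6 (successors ∅): φ is false.
  s7 (successors {s6}): φ is true.
For instance, at s7:
  At s7: Box q is true, Dia r is true, so Box q -> Dia r is true.
    At s7: Box q requires q at every successor {s6}.
      At s6: q is true.
    So Box q is true at s7.
    At s7: Dia r requires r at some successor in {s6}.
      r holds at s6, so Dia r is true at s7.
Satisfying worlds: {s3, s5, s7}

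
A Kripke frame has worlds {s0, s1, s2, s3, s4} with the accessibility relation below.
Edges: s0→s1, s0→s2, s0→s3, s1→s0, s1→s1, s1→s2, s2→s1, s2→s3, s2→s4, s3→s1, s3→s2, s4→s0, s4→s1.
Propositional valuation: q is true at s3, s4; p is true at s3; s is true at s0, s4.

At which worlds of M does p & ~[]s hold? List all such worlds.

s3

Let φ = p & ~[]s. Evaluate φ at each world:
  s0 (successors {s1, s2, s3}): φ is false.
  s1 (successors {s0, s1, s2}): φ is false.
  s2 (successors {s1, s3, s4}): φ is false.
  s3 (successors {s1, s2}): φ is true.
  s4 (successors {s0, s1}): φ is false.
For instance, at s1:
  At s1: p is false, ~[]s is true, so p & ~[]s is false.
    At s1: []s is false, so ~[]s is true.
      At s1: []s requires s at every successor {s0, s1, s2}.
        s fails at s1, so []s is false at s1.
Satisfying worlds: {s3}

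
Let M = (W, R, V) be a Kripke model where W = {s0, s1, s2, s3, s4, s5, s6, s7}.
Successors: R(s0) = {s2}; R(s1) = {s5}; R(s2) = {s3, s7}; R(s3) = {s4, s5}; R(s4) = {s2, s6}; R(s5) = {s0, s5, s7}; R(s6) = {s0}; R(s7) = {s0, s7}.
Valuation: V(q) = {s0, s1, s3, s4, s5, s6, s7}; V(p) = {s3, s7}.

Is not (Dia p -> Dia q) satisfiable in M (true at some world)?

Let φ = not (Dia p -> Dia q). Evaluate φ at each world:
  s0 (successors {s2}): φ is false.
  s1 (successors {s5}): φ is false.
  s2 (successors {s3, s7}): φ is false.
  s3 (successors {s4, s5}): φ is false.
  s4 (successors {s2, s6}): φ is false.
  s5 (successors {s0, s5, s7}): φ is false.
  s6 (successors {s0}): φ is false.
  s7 (successors {s0, s7}): φ is false.
For instance, at s5:
  At s5: Dia p -> Dia q is true, so not (Dia p -> Dia q) is false.
    At s5: Dia p is true, Dia q is true, so Dia p -> Dia q is true.
      At s5: Dia p requires p at some successor in {s0, s5, s7}.
        p holds at s7, so Dia p is true at s5.
      At s5: Dia q requires q at some successor in {s0, s5, s7}.
        q holds at s0, so Dia q is true at s5.

No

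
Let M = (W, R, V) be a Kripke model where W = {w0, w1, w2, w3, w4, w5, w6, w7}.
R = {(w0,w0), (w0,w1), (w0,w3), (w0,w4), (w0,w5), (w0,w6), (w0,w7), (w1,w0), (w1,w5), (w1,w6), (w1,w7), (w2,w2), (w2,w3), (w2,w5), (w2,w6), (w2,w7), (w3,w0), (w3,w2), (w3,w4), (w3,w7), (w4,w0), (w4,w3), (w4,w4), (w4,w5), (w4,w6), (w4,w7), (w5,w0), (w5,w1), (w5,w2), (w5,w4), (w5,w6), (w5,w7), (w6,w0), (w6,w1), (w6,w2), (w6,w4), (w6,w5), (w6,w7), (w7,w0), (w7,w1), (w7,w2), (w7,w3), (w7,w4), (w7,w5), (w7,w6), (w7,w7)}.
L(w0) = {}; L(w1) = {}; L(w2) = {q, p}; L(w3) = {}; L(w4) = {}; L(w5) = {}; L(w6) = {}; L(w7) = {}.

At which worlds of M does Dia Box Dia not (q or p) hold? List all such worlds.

Let φ = Dia Box Dia not (q or p). Evaluate φ at each world:
  w0 (successors {w0, w1, w3, w4, w5, w6, w7}): φ is true.
  w1 (successors {w0, w5, w6, w7}): φ is true.
  w2 (successors {w2, w3, w5, w6, w7}): φ is true.
  w3 (successors {w0, w2, w4, w7}): φ is true.
  w4 (successors {w0, w3, w4, w5, w6, w7}): φ is true.
  w5 (successors {w0, w1, w2, w4, w6, w7}): φ is true.
  w6 (successors {w0, w1, w2, w4, w5, w7}): φ is true.
  w7 (successors {w0, w1, w2, w3, w4, w5, w6, w7}): φ is true.
For instance, at w3:
  At w3: Dia Box Dia not (q or p) requires Box Dia not (q or p) at some successor in {w0, w2, w4, w7}.
    Box Dia not (q or p) holds at w0, so Dia Box Dia not (q or p) is true at w3.
      At w0: Box Dia not (q or p) requires Dia not (q or p) at every successor {w0, w1, w3, w4, w5, w6, w7}.
        At w0: Dia not (q or p) is true.
        At w1: Dia not (q or p) is true.
        At w3: Dia not (q or p) is true.
        At w4: Dia not (q or p) is true.
        At w5: Dia not (q or p) is true.
        At w6: Dia not (q or p) is true.
        At w7: Dia not (q or p) is true.
      So Box Dia not (q or p) is true at w0.
Satisfying worlds: {w0, w1, w2, w3, w4, w5, w6, w7}

w0, w1, w2, w3, w4, w5, w6, w7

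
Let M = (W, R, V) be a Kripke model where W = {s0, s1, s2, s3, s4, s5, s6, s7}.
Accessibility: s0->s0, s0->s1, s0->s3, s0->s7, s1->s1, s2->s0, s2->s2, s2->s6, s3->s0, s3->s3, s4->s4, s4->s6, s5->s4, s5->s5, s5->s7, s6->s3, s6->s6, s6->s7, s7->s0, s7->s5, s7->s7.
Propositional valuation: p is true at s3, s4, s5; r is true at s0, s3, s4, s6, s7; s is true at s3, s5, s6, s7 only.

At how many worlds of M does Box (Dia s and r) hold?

3

Let φ = Box (Dia s and r). Evaluate φ at each world:
  s0 (successors {s0, s1, s3, s7}): φ is false.
  s1 (successors {s1}): φ is false.
  s2 (successors {s0, s2, s6}): φ is false.
  s3 (successors {s0, s3}): φ is true.
  s4 (successors {s4, s6}): φ is true.
  s5 (successors {s4, s5, s7}): φ is false.
  s6 (successors {s3, s6, s7}): φ is true.
  s7 (successors {s0, s5, s7}): φ is false.
For instance, at s1:
  At s1: Box (Dia s and r) requires Dia s and r at every successor {s1}.
    Dia s and r fails at s1, so Box (Dia s and r) is false at s1.
      At s1: Dia s is false, r is false, so Dia s and r is false.
Satisfying worlds: {s3, s4, s6}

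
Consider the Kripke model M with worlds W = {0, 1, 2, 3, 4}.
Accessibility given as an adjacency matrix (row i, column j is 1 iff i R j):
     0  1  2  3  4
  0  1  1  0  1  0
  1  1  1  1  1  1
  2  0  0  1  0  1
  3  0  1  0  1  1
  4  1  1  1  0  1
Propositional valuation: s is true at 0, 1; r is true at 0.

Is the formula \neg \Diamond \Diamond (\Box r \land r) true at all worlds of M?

Yes

Recall that \Box ψ holds at a world iff ψ holds at every accessible world, and \Diamond ψ holds iff ψ holds at some accessible world.
Let φ = \neg \Diamond \Diamond (\Box r \land r). Evaluate φ at each world:
  0 (successors {0, 1, 3}): φ is true.
  1 (successors {0, 1, 2, 3, 4}): φ is true.
  2 (successors {2, 4}): φ is true.
  3 (successors {1, 3, 4}): φ is true.
  4 (successors {0, 1, 2, 4}): φ is true.
For instance, at 4:
  At 4: \Diamond \Diamond (\Box r \land r) is false, so \neg \Diamond \Diamond (\Box r \land r) is true.
    At 4: \Diamond \Diamond (\Box r \land r) requires \Diamond (\Box r \land r) at some successor in {0, 1, 2, 4}.
      At 0: \Diamond (\Box r \land r) is false.
      At 1: \Diamond (\Box r \land r) is false.
      At 2: \Diamond (\Box r \land r) is false.
      At 4: \Diamond (\Box r \land r) is false.
    So \Diamond \Diamond (\Box r \land r) is false at 4.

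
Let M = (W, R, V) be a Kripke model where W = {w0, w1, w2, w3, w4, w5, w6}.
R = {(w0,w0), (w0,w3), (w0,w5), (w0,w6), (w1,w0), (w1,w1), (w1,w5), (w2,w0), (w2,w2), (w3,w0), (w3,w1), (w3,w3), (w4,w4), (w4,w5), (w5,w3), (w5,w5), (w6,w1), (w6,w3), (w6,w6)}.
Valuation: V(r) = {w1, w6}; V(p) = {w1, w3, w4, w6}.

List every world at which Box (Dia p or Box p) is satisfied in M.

Let φ = Box (Dia p or Box p). Evaluate φ at each world:
  w0 (successors {w0, w3, w5, w6}): φ is true.
  w1 (successors {w0, w1, w5}): φ is true.
  w2 (successors {w0, w2}): φ is false.
  w3 (successors {w0, w1, w3}): φ is true.
  w4 (successors {w4, w5}): φ is true.
  w5 (successors {w3, w5}): φ is true.
  w6 (successors {w1, w3, w6}): φ is true.
For instance, at w6:
  At w6: Box (Dia p or Box p) requires Dia p or Box p at every successor {w1, w3, w6}.
      At w1: Dia p is true, Box p is false, so Dia p or Box p is true.
      At w3: Dia p is true, Box p is false, so Dia p or Box p is true.
      At w6: Dia p is true, Box p is true, so Dia p or Box p is true.
  So Box (Dia p or Box p) is true at w6.
Satisfying worlds: {w0, w1, w3, w4, w5, w6}

w0, w1, w3, w4, w5, w6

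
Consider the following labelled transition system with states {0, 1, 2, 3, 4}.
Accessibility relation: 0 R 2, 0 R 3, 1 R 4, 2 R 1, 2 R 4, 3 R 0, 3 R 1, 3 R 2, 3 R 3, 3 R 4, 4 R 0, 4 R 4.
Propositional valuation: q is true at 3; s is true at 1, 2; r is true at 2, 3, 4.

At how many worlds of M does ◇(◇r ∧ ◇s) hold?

Recall that ◇ψ holds at a world iff ψ holds at some accessible world.
Let φ = ◇(◇r ∧ ◇s). Evaluate φ at each world:
  0 (successors {2, 3}): φ is true.
  1 (successors {4}): φ is false.
  2 (successors {1, 4}): φ is false.
  3 (successors {0, 1, 2, 3, 4}): φ is true.
  4 (successors {0, 4}): φ is true.
For instance, at 0:
  At 0: ◇(◇r ∧ ◇s) requires ◇r ∧ ◇s at some successor in {2, 3}.
    ◇r ∧ ◇s holds at 2, so ◇(◇r ∧ ◇s) is true at 0.
      At 2: ◇r is true, ◇s is true, so ◇r ∧ ◇s is true.
Satisfying worlds: {0, 3, 4}

3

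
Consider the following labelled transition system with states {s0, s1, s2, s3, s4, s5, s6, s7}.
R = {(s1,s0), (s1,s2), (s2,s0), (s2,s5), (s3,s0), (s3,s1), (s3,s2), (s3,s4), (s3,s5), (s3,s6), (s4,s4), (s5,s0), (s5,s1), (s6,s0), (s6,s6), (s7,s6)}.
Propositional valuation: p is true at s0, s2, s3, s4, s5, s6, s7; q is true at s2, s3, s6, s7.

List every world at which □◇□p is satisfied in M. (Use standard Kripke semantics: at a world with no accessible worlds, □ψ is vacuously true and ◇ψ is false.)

Let φ = □◇□p. Evaluate φ at each world:
  s0 (successors ∅): φ is true.
  s1 (successors {s0, s2}): φ is false.
  s2 (successors {s0, s5}): φ is false.
  s3 (successors {s0, s1, s2, s4, s5, s6}): φ is false.
  s4 (successors {s4}): φ is true.
  s5 (successors {s0, s1}): φ is false.
  s6 (successors {s0, s6}): φ is false.
  s7 (successors {s6}): φ is true.
For instance, at s1:
  At s1: □◇□p requires ◇□p at every successor {s0, s2}.
    ◇□p fails at s0, so □◇□p is false at s1.
      At s0: no accessible worlds, so ◇□p is false.
Satisfying worlds: {s0, s4, s7}

s0, s4, s7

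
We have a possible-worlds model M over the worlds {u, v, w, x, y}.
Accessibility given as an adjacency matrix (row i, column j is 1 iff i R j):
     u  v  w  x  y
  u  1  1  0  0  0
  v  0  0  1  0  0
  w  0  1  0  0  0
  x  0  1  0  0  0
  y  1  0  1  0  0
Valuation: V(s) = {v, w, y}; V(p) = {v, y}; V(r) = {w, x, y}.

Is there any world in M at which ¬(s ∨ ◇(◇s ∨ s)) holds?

Let φ = ¬(s ∨ ◇(◇s ∨ s)). Evaluate φ at each world:
  u (successors {u, v}): φ is false.
  v (successors {w}): φ is false.
  w (successors {v}): φ is false.
  x (successors {v}): φ is false.
  y (successors {u, w}): φ is false.
For instance, at v:
  At v: s ∨ ◇(◇s ∨ s) is true, so ¬(s ∨ ◇(◇s ∨ s)) is false.
    At v: s is true, ◇(◇s ∨ s) is true, so s ∨ ◇(◇s ∨ s) is true.
      At v: ◇(◇s ∨ s) requires ◇s ∨ s at some successor in {w}.
        ◇s ∨ s holds at w, so ◇(◇s ∨ s) is true at v.

No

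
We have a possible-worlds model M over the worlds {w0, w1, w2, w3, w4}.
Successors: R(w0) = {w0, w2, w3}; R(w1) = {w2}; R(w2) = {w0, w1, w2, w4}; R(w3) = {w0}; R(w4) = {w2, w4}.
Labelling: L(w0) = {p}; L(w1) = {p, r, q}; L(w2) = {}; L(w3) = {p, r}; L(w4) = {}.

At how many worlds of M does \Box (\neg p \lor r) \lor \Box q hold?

Let φ = \Box (\neg p \lor r) \lor \Box q. Evaluate φ at each world:
  w0 (successors {w0, w2, w3}): φ is false.
  w1 (successors {w2}): φ is true.
  w2 (successors {w0, w1, w2, w4}): φ is false.
  w3 (successors {w0}): φ is false.
  w4 (successors {w2, w4}): φ is true.
For instance, at w0:
  At w0: \Box (\neg p \lor r) is false, \Box q is false, so \Box (\neg p \lor r) \lor \Box q is false.
    At w0: \Box (\neg p \lor r) requires \neg p \lor r at every successor {w0, w2, w3}.
      \neg p \lor r fails at w0, so \Box (\neg p \lor r) is false at w0.
    At w0: \Box q requires q at every successor {w0, w2, w3}.
      q fails at w0, so \Box q is false at w0.
Satisfying worlds: {w1, w4}

2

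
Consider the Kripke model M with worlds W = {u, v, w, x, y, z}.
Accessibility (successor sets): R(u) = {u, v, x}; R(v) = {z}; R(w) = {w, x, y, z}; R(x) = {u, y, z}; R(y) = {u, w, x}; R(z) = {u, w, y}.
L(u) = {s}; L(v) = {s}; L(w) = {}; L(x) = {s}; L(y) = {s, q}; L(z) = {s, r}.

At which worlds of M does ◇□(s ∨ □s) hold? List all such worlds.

Let φ = ◇□(s ∨ □s). Evaluate φ at each world:
  u (successors {u, v, x}): φ is true.
  v (successors {z}): φ is false.
  w (successors {w, x, y, z}): φ is true.
  x (successors {u, y, z}): φ is true.
  y (successors {u, w, x}): φ is true.
  z (successors {u, w, y}): φ is true.
For instance, at y:
  At y: ◇□(s ∨ □s) requires □(s ∨ □s) at some successor in {u, w, x}.
    □(s ∨ □s) holds at u, so ◇□(s ∨ □s) is true at y.
      At u: □(s ∨ □s) requires s ∨ □s at every successor {u, v, x}.
        At u: s ∨ □s is true.
        At v: s ∨ □s is true.
        At x: s ∨ □s is true.
      So □(s ∨ □s) is true at u.
Satisfying worlds: {u, w, x, y, z}

u, w, x, y, z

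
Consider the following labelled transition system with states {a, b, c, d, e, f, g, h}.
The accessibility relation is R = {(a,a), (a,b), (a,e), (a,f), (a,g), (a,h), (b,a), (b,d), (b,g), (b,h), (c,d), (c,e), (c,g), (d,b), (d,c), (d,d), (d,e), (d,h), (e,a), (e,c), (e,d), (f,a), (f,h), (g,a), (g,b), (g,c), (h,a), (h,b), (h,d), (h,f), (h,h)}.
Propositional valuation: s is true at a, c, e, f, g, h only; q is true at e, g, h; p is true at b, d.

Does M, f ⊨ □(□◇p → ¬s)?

Yes

Recall that □ψ holds at a world iff ψ holds at every accessible world, and ◇ψ holds iff ψ holds at some accessible world.
At f: □(□◇p → ¬s) requires □◇p → ¬s at every successor {a, h}.
    At a: □◇p is false, ¬s is false, so □◇p → ¬s is true.
      At a: □◇p requires ◇p at every successor {a, b, e, f, g, h}.
        ◇p fails at f, so □◇p is false at a.
    At h: □◇p is false, ¬s is false, so □◇p → ¬s is true.
      At h: □◇p requires ◇p at every successor {a, b, d, f, h}.
        ◇p fails at f, so □◇p is false at h.
So □(□◇p → ¬s) is true at f.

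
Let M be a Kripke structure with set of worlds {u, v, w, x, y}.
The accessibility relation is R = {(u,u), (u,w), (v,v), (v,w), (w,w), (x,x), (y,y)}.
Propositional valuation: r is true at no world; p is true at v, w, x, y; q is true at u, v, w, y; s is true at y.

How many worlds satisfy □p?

Let φ = □p. Evaluate φ at each world:
  u (successors {u, w}): φ is false.
  v (successors {v, w}): φ is true.
  w (successors {w}): φ is true.
  x (successors {x}): φ is true.
  y (successors {y}): φ is true.
For instance, at v:
  At v: □p requires p at every successor {v, w}.
    At v: p is true.
    At w: p is true.
  So □p is true at v.
Satisfying worlds: {v, w, x, y}

4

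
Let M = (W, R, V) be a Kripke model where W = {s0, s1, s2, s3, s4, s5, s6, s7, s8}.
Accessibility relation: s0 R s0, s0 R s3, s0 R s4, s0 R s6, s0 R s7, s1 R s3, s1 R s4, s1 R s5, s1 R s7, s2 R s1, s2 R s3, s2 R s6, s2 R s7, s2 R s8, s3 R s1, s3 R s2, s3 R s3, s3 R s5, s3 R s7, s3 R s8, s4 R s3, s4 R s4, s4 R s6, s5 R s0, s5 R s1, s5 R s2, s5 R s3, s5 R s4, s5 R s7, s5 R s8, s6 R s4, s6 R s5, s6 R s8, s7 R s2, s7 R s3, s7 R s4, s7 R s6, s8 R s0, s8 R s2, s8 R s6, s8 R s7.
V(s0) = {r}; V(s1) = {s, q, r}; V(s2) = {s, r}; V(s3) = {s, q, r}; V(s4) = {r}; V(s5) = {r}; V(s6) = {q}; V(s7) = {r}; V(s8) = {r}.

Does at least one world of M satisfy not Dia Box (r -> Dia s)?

Let φ = not Dia Box (r -> Dia s). Evaluate φ at each world:
  s0 (successors {s0, s3, s4, s6, s7}): φ is false.
  s1 (successors {s3, s4, s5, s7}): φ is false.
  s2 (successors {s1, s3, s6, s7, s8}): φ is false.
  s3 (successors {s1, s2, s3, s5, s7, s8}): φ is false.
  s4 (successors {s3, s4, s6}): φ is false.
  s5 (successors {s0, s1, s2, s3, s4, s7, s8}): φ is false.
  s6 (successors {s4, s5, s8}): φ is false.
  s7 (successors {s2, s3, s4, s6}): φ is false.
  s8 (successors {s0, s2, s6, s7}): φ is false.
For instance, at s8:
  At s8: Dia Box (r -> Dia s) is true, so not Dia Box (r -> Dia s) is false.
    At s8: Dia Box (r -> Dia s) requires Box (r -> Dia s) at some successor in {s0, s2, s6, s7}.
      Box (r -> Dia s) holds at s0, so Dia Box (r -> Dia s) is true at s8.

No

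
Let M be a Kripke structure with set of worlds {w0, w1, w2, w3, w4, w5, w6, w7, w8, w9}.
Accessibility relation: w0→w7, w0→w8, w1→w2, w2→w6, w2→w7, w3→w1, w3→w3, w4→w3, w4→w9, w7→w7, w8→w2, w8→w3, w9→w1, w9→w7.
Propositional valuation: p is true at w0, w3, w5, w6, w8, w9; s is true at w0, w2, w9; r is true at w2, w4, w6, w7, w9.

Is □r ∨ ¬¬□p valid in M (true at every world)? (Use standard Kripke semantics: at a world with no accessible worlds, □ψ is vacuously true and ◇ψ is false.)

No

Let φ = □r ∨ ¬¬□p. Evaluate φ at each world:
  w0 (successors {w7, w8}): φ is false.
  w1 (successors {w2}): φ is true.
  w2 (successors {w6, w7}): φ is true.
  w3 (successors {w1, w3}): φ is false.
  w4 (successors {w3, w9}): φ is true.
  w5 (successors ∅): φ is true.
  w6 (successors ∅): φ is true.
  w7 (successors {w7}): φ is true.
  w8 (successors {w2, w3}): φ is false.
  w9 (successors {w1, w7}): φ is false.
Detail at w0 (counterexample):
  At w0: □r is false, ¬¬□p is false, so □r ∨ ¬¬□p is false.
    At w0: □r requires r at every successor {w7, w8}.
      r fails at w8, so □r is false at w0.
    At w0: ¬□p is true, so ¬¬□p is false.
      At w0: □p is false, so ¬□p is true.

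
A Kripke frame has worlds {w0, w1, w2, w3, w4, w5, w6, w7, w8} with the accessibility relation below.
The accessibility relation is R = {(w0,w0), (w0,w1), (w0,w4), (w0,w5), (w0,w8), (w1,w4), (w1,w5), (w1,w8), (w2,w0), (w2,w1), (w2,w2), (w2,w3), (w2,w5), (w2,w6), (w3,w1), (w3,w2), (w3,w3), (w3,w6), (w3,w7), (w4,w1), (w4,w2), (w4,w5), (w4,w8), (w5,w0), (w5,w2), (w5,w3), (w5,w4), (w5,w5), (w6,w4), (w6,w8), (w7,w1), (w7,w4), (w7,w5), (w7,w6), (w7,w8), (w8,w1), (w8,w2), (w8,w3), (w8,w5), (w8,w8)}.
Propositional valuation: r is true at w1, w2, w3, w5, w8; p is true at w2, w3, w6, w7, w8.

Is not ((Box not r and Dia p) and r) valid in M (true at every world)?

Yes

Recall that Box ψ holds at a world iff ψ holds at every accessible world, and Dia ψ holds iff ψ holds at some accessible world.
Let φ = not ((Box not r and Dia p) and r). Evaluate φ at each world:
  w0 (successors {w0, w1, w4, w5, w8}): φ is true.
  w1 (successors {w4, w5, w8}): φ is true.
  w2 (successors {w0, w1, w2, w3, w5, w6}): φ is true.
  w3 (successors {w1, w2, w3, w6, w7}): φ is true.
  w4 (successors {w1, w2, w5, w8}): φ is true.
  w5 (successors {w0, w2, w3, w4, w5}): φ is true.
  w6 (successors {w4, w8}): φ is true.
  w7 (successors {w1, w4, w5, w6, w8}): φ is true.
  w8 (successors {w1, w2, w3, w5, w8}): φ is true.
For instance, at w6:
  At w6: (Box not r and Dia p) and r is false, so not ((Box not r and Dia p) and r) is true.
    At w6: Box not r and Dia p is false, r is false, so (Box not r and Dia p) and r is false.
      At w6: Box not r is false, Dia p is true, so Box not r and Dia p is false.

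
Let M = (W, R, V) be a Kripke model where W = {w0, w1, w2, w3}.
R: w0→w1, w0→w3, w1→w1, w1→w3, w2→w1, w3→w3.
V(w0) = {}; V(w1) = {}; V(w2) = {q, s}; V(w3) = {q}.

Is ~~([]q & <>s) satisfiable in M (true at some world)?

Let φ = ~~([]q & <>s). Evaluate φ at each world:
  w0 (successors {w1, w3}): φ is false.
  w1 (successors {w1, w3}): φ is false.
  w2 (successors {w1}): φ is false.
  w3 (successors {w3}): φ is false.
For instance, at w3:
  At w3: ~([]q & <>s) is true, so ~~([]q & <>s) is false.
    At w3: []q & <>s is false, so ~([]q & <>s) is true.
      At w3: []q is true, <>s is false, so []q & <>s is false.

No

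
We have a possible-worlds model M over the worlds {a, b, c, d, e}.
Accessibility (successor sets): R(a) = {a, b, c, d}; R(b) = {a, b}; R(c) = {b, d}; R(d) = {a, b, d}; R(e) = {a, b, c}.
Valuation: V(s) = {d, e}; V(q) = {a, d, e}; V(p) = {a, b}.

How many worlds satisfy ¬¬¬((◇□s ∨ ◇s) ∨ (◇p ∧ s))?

Let φ = ¬¬¬((◇□s ∨ ◇s) ∨ (◇p ∧ s)). Evaluate φ at each world:
  a (successors {a, b, c, d}): φ is false.
  b (successors {a, b}): φ is true.
  c (successors {b, d}): φ is false.
  d (successors {a, b, d}): φ is false.
  e (successors {a, b, c}): φ is false.
For instance, at e:
  At e: ¬¬((◇□s ∨ ◇s) ∨ (◇p ∧ s)) is true, so ¬¬¬((◇□s ∨ ◇s) ∨ (◇p ∧ s)) is false.
    At e: ¬((◇□s ∨ ◇s) ∨ (◇p ∧ s)) is false, so ¬¬((◇□s ∨ ◇s) ∨ (◇p ∧ s)) is true.
      At e: (◇□s ∨ ◇s) ∨ (◇p ∧ s) is true, so ¬((◇□s ∨ ◇s) ∨ (◇p ∧ s)) is false.
Satisfying worlds: {b}

1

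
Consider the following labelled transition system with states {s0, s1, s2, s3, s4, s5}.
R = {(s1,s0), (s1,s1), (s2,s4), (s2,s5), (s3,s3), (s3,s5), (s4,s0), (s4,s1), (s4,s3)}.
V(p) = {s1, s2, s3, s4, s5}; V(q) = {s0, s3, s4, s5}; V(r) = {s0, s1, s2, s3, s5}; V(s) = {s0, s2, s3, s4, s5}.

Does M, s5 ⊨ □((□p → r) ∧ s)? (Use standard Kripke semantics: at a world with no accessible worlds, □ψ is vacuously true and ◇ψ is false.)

Yes

At s5: no accessible worlds, so □((□p → r) ∧ s) holds vacuously.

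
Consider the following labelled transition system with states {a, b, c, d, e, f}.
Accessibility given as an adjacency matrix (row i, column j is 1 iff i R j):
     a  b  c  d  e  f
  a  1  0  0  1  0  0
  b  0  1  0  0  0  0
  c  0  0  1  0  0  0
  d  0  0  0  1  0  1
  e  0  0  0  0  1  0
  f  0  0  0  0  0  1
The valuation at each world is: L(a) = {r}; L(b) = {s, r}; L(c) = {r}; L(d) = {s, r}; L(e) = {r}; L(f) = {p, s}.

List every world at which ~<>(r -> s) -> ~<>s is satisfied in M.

a, b, c, d, e, f

Let φ = ~<>(r -> s) -> ~<>s. Evaluate φ at each world:
  a (successors {a, d}): φ is true.
  b (successors {b}): φ is true.
  c (successors {c}): φ is true.
  d (successors {d, f}): φ is true.
  e (successors {e}): φ is true.
  f (successors {f}): φ is true.
For instance, at b:
  At b: ~<>(r -> s) is false, ~<>s is false, so ~<>(r -> s) -> ~<>s is true.
    At b: <>(r -> s) is true, so ~<>(r -> s) is false.
      At b: <>(r -> s) requires r -> s at some successor in {b}.
        r -> s holds at b, so <>(r -> s) is true at b.
    At b: <>s is true, so ~<>s is false.
      At b: <>s requires s at some successor in {b}.
        s holds at b, so <>s is true at b.
Satisfying worlds: {a, b, c, d, e, f}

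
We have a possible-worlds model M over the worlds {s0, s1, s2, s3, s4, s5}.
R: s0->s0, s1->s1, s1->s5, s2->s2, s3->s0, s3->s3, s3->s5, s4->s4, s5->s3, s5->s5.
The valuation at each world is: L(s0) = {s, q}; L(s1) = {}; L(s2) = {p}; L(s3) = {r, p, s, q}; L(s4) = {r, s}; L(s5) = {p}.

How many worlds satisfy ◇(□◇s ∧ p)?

3

Recall that □ψ holds at a world iff ψ holds at every accessible world, and ◇ψ holds iff ψ holds at some accessible world.
Let φ = ◇(□◇s ∧ p). Evaluate φ at each world:
  s0 (successors {s0}): φ is false.
  s1 (successors {s1, s5}): φ is true.
  s2 (successors {s2}): φ is false.
  s3 (successors {s0, s3, s5}): φ is true.
  s4 (successors {s4}): φ is false.
  s5 (successors {s3, s5}): φ is true.
For instance, at s2:
  At s2: ◇(□◇s ∧ p) requires □◇s ∧ p at some successor in {s2}.
    At s2: □◇s ∧ p is false.
  So ◇(□◇s ∧ p) is false at s2.
Satisfying worlds: {s1, s3, s5}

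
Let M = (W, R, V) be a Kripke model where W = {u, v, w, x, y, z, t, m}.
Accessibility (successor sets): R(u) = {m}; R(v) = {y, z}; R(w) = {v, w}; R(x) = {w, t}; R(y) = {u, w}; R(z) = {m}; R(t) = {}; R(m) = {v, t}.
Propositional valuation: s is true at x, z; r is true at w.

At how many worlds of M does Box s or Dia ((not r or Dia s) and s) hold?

2

Let φ = Box s or Dia ((not r or Dia s) and s). Evaluate φ at each world:
  u (successors {m}): φ is false.
  v (successors {y, z}): φ is true.
  w (successors {v, w}): φ is false.
  x (successors {w, t}): φ is false.
  y (successors {u, w}): φ is false.
  z (successors {m}): φ is false.
  t (successors ∅): φ is true.
  m (successors {v, t}): φ is false.
For instance, at u:
  At u: Box s is false, Dia ((not r or Dia s) and s) is false, so Box s or Dia ((not r or Dia s) and s) is false.
    At u: Box s requires s at every successor {m}.
      s fails at m, so Box s is false at u.
    At u: Dia ((not r or Dia s) and s) requires (not r or Dia s) and s at some successor in {m}.
      At m: (not r or Dia s) and s is false.
    So Dia ((not r or Dia s) and s) is false at u.
Satisfying worlds: {v, t}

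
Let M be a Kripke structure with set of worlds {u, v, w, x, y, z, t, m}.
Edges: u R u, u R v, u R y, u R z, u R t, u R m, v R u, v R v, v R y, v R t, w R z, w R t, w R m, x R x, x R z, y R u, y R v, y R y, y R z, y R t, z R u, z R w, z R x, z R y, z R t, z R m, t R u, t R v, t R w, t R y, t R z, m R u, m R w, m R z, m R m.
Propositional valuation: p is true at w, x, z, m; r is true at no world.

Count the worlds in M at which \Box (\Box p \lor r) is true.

0

Recall that \Box ψ holds at a world iff ψ holds at every accessible world, and \Diamond ψ holds iff ψ holds at some accessible world.
Let φ = \Box (\Box p \lor r). Evaluate φ at each world:
  u (successors {u, v, y, z, t, m}): φ is false.
  v (successors {u, v, y, t}): φ is false.
  w (successors {z, t, m}): φ is false.
  x (successors {x, z}): φ is false.
  y (successors {u, v, y, z, t}): φ is false.
  z (successors {u, w, x, y, t, m}): φ is false.
  t (successors {u, v, w, y, z}): φ is false.
  m (successors {u, w, z, m}): φ is false.
For instance, at u:
  At u: \Box (\Box p \lor r) requires \Box p \lor r at every successor {u, v, y, z, t, m}.
    \Box p \lor r fails at u, so \Box (\Box p \lor r) is false at u.
      At u: \Box p is false, r is false, so \Box p \lor r is false.
Satisfying worlds: none.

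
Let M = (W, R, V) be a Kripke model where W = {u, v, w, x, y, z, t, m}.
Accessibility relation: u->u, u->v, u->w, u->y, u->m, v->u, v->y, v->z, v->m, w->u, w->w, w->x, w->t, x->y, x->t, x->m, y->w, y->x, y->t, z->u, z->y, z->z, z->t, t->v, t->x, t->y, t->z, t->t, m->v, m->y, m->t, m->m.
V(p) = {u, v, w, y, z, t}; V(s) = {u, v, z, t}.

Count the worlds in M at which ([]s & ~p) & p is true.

0

Let φ = ([]s & ~p) & p. Evaluate φ at each world:
  u (successors {u, v, w, y, m}): φ is false.
  v (successors {u, y, z, m}): φ is false.
  w (successors {u, w, x, t}): φ is false.
  x (successors {y, t, m}): φ is false.
  y (successors {w, x, t}): φ is false.
  z (successors {u, y, z, t}): φ is false.
  t (successors {v, x, y, z, t}): φ is false.
  m (successors {v, y, t, m}): φ is false.
For instance, at u:
  At u: []s & ~p is false, p is true, so ([]s & ~p) & p is false.
    At u: []s is false, ~p is false, so []s & ~p is false.
      At u: []s requires s at every successor {u, v, w, y, m}.
        s fails at w, so []s is false at u.
Satisfying worlds: none.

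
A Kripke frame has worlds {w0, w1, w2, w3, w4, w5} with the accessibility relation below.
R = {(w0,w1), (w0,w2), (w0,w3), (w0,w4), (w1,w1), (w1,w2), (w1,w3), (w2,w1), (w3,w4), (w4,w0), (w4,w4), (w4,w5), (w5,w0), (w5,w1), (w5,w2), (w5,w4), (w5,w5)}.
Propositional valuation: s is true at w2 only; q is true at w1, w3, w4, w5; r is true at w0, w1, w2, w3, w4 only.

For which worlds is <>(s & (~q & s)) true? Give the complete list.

Recall that <>ψ holds at a world iff ψ holds at some accessible world.
Let φ = <>(s & (~q & s)). Evaluate φ at each world:
  w0 (successors {w1, w2, w3, w4}): φ is true.
  w1 (successors {w1, w2, w3}): φ is true.
  w2 (successors {w1}): φ is false.
  w3 (successors {w4}): φ is false.
  w4 (successors {w0, w4, w5}): φ is false.
  w5 (successors {w0, w1, w2, w4, w5}): φ is true.
For instance, at w0:
  At w0: <>(s & (~q & s)) requires s & (~q & s) at some successor in {w1, w2, w3, w4}.
    s & (~q & s) holds at w2, so <>(s & (~q & s)) is true at w0.
Satisfying worlds: {w0, w1, w5}

w0, w1, w5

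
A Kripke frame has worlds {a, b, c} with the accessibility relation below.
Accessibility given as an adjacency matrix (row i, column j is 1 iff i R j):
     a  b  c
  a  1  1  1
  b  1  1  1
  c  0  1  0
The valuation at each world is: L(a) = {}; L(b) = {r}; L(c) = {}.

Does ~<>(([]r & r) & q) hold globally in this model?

Yes

Let φ = ~<>(([]r & r) & q). Evaluate φ at each world:
  a (successors {a, b, c}): φ is true.
  b (successors {a, b, c}): φ is true.
  c (successors {b}): φ is true.
For instance, at b:
  At b: <>(([]r & r) & q) is false, so ~<>(([]r & r) & q) is true.
    At b: <>(([]r & r) & q) requires ([]r & r) & q at some successor in {a, b, c}.
      At a: ([]r & r) & q is false.
      At b: ([]r & r) & q is false.
      At c: ([]r & r) & q is false.
    So <>(([]r & r) & q) is false at b.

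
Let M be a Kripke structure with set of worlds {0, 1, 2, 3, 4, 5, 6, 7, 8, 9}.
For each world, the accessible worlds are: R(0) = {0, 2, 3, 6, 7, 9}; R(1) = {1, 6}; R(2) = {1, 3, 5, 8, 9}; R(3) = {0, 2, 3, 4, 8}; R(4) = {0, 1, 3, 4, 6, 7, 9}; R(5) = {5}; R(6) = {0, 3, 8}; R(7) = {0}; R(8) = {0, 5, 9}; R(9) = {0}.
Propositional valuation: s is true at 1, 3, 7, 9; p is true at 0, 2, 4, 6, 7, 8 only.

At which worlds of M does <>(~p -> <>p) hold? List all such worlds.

Let φ = <>(~p -> <>p). Evaluate φ at each world:
  0 (successors {0, 2, 3, 6, 7, 9}): φ is true.
  1 (successors {1, 6}): φ is true.
  2 (successors {1, 3, 5, 8, 9}): φ is true.
  3 (successors {0, 2, 3, 4, 8}): φ is true.
  4 (successors {0, 1, 3, 4, 6, 7, 9}): φ is true.
  5 (successors {5}): φ is false.
  6 (successors {0, 3, 8}): φ is true.
  7 (successors {0}): φ is true.
  8 (successors {0, 5, 9}): φ is true.
  9 (successors {0}): φ is true.
For instance, at 3:
  At 3: <>(~p -> <>p) requires ~p -> <>p at some successor in {0, 2, 3, 4, 8}.
    ~p -> <>p holds at 0, so <>(~p -> <>p) is true at 3.
      At 0: ~p is false, <>p is true, so ~p -> <>p is true.
Satisfying worlds: {0, 1, 2, 3, 4, 6, 7, 8, 9}

0, 1, 2, 3, 4, 6, 7, 8, 9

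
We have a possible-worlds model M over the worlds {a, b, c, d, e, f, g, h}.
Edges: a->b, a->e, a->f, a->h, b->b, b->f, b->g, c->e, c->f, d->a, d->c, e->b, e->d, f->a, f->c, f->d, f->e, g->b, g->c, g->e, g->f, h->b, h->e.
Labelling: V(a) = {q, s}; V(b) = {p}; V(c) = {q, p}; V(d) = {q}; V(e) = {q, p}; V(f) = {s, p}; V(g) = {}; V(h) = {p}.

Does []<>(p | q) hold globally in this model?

Let φ = []<>(p | q). Evaluate φ at each world:
  a (successors {b, e, f, h}): φ is true.
  b (successors {b, f, g}): φ is true.
  c (successors {e, f}): φ is true.
  d (successors {a, c}): φ is true.
  e (successors {b, d}): φ is true.
  f (successors {a, c, d, e}): φ is true.
  g (successors {b, c, e, f}): φ is true.
  h (successors {b, e}): φ is true.
For instance, at a:
  At a: []<>(p | q) requires <>(p | q) at every successor {b, e, f, h}.
    At b: <>(p | q) is true.
    At e: <>(p | q) is true.
    At f: <>(p | q) is true.
    At h: <>(p | q) is true.
  So []<>(p | q) is true at a.

Yes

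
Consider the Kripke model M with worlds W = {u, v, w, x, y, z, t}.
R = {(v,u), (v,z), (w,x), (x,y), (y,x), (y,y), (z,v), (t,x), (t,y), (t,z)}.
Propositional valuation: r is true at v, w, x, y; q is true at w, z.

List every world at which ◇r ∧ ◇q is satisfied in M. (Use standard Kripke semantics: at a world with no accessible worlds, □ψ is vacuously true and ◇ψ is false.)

t

Let φ = ◇r ∧ ◇q. Evaluate φ at each world:
  u (successors ∅): φ is false.
  v (successors {u, z}): φ is false.
  w (successors {x}): φ is false.
  x (successors {y}): φ is false.
  y (successors {x, y}): φ is false.
  z (successors {v}): φ is false.
  t (successors {x, y, z}): φ is true.
For instance, at w:
  At w: ◇r is true, ◇q is false, so ◇r ∧ ◇q is false.
    At w: ◇r requires r at some successor in {x}.
      r holds at x, so ◇r is true at w.
    At w: ◇q requires q at some successor in {x}.
      At x: q is false.
    So ◇q is false at w.
Satisfying worlds: {t}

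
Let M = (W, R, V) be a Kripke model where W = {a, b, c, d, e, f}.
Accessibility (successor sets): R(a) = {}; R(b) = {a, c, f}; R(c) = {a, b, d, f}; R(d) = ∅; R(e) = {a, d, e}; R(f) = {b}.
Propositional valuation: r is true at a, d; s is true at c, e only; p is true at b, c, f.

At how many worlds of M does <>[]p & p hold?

Let φ = <>[]p & p. Evaluate φ at each world:
  a (successors ∅): φ is false.
  b (successors {a, c, f}): φ is true.
  c (successors {a, b, d, f}): φ is true.
  d (successors ∅): φ is false.
  e (successors {a, d, e}): φ is false.
  f (successors {b}): φ is false.
For instance, at f:
  At f: <>[]p is false, p is true, so <>[]p & p is false.
    At f: <>[]p requires []p at some successor in {b}.
      At b: []p is false.
    So <>[]p is false at f.
Satisfying worlds: {b, c}

2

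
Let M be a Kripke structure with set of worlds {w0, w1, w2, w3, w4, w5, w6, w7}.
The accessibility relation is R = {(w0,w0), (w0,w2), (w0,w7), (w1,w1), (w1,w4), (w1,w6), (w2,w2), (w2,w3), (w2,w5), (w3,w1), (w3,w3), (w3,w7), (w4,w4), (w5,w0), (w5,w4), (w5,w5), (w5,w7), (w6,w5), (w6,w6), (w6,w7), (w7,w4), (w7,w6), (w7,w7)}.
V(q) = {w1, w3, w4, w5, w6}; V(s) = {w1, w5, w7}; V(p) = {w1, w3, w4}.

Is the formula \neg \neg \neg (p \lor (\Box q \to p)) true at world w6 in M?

At w6: \neg \neg (p \lor (\Box q \to p)) is true, so \neg \neg \neg (p \lor (\Box q \to p)) is false.
  At w6: \neg (p \lor (\Box q \to p)) is false, so \neg \neg (p \lor (\Box q \to p)) is true.
    At w6: p \lor (\Box q \to p) is true, so \neg (p \lor (\Box q \to p)) is false.
      At w6: p is false, \Box q \to p is true, so p \lor (\Box q \to p) is true.

No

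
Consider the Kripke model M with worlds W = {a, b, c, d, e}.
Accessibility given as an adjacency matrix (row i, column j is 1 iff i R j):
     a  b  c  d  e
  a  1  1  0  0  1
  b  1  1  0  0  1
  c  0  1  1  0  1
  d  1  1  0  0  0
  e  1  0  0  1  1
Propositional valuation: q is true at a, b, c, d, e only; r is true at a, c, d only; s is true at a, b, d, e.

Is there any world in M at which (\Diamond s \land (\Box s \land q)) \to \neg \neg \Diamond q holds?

Yes

Let φ = (\Diamond s \land (\Box s \land q)) \to \neg \neg \Diamond q. Evaluate φ at each world:
  a (successors {a, b, e}): φ is true.
  b (successors {a, b, e}): φ is true.
  c (successors {b, c, e}): φ is true.
  d (successors {a, b}): φ is true.
  e (successors {a, d, e}): φ is true.
Detail at a (witness):
  At a: \Diamond s \land (\Box s \land q) is true, \neg \neg \Diamond q is true, so (\Diamond s \land (\Box s \land q)) \to \neg \neg \Diamond q is true.
    At a: \Diamond s is true, \Box s \land q is true, so \Diamond s \land (\Box s \land q) is true.
      At a: \Diamond s requires s at some successor in {a, b, e}.
        s holds at a, so \Diamond s is true at a.
      At a: \Box s is true, q is true, so \Box s \land q is true.
    At a: \neg \Diamond q is false, so \neg \neg \Diamond q is true.
      At a: \Diamond q is true, so \neg \Diamond q is false.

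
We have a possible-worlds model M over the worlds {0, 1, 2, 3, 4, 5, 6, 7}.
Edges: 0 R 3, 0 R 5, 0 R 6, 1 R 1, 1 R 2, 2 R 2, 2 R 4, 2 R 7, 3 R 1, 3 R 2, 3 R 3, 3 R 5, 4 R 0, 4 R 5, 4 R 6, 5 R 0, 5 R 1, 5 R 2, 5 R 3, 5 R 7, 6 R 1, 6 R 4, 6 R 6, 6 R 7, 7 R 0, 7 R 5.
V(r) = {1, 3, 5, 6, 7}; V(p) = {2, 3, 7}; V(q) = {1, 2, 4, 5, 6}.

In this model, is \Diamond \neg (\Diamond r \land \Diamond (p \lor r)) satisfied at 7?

No

At 7: \Diamond \neg (\Diamond r \land \Diamond (p \lor r)) requires \neg (\Diamond r \land \Diamond (p \lor r)) at some successor in {0, 5}.
  At 0: \neg (\Diamond r \land \Diamond (p \lor r)) is false.
  At 5: \neg (\Diamond r \land \Diamond (p \lor r)) is false.
So \Diamond \neg (\Diamond r \land \Diamond (p \lor r)) is false at 7.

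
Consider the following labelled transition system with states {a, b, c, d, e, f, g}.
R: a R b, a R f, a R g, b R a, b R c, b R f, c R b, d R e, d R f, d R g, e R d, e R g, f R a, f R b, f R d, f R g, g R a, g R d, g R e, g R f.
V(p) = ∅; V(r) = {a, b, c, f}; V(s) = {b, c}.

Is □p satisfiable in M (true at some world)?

Let φ = □p. Evaluate φ at each world:
  a (successors {b, f, g}): φ is false.
  b (successors {a, c, f}): φ is false.
  c (successors {b}): φ is false.
  d (successors {e, f, g}): φ is false.
  e (successors {d, g}): φ is false.
  f (successors {a, b, d, g}): φ is false.
  g (successors {a, d, e, f}): φ is false.
For instance, at d:
  At d: □p requires p at every successor {e, f, g}.
    p fails at e, so □p is false at d.

No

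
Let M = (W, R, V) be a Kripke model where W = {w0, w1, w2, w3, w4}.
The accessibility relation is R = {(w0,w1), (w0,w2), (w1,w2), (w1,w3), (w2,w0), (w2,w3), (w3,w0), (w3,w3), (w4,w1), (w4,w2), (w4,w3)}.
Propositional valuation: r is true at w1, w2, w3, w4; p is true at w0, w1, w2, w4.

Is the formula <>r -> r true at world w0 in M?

Recall that <>ψ holds at a world iff ψ holds at some accessible world.
At w0: <>r is true, r is false, so <>r -> r is false.
  At w0: <>r requires r at some successor in {w1, w2}.
    r holds at w1, so <>r is true at w0.

No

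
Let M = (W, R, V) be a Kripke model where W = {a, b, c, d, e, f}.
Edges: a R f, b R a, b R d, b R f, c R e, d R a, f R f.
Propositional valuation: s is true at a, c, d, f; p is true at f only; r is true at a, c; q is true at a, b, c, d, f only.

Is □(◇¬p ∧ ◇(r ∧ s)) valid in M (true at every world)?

Let φ = □(◇¬p ∧ ◇(r ∧ s)). Evaluate φ at each world:
  a (successors {f}): φ is false.
  b (successors {a, d, f}): φ is false.
  c (successors {e}): φ is false.
  d (successors {a}): φ is false.
  e (successors ∅): φ is true.
  f (successors {f}): φ is false.
Detail at a (counterexample):
  At a: □(◇¬p ∧ ◇(r ∧ s)) requires ◇¬p ∧ ◇(r ∧ s) at every successor {f}.
    ◇¬p ∧ ◇(r ∧ s) fails at f, so □(◇¬p ∧ ◇(r ∧ s)) is false at a.
      At f: ◇¬p is false, ◇(r ∧ s) is false, so ◇¬p ∧ ◇(r ∧ s) is false.

No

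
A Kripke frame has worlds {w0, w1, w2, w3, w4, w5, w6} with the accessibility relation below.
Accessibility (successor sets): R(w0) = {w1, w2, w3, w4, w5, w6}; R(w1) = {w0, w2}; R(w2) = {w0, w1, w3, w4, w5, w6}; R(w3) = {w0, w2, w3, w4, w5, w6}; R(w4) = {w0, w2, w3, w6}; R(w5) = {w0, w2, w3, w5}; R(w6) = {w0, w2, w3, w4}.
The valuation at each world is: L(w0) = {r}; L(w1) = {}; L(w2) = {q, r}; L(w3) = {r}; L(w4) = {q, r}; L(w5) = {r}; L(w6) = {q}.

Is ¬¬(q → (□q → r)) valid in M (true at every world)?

Let φ = ¬¬(q → (□q → r)). Evaluate φ at each world:
  w0 (successors {w1, w2, w3, w4, w5, w6}): φ is true.
  w1 (successors {w0, w2}): φ is true.
  w2 (successors {w0, w1, w3, w4, w5, w6}): φ is true.
  w3 (successors {w0, w2, w3, w4, w5, w6}): φ is true.
  w4 (successors {w0, w2, w3, w6}): φ is true.
  w5 (successors {w0, w2, w3, w5}): φ is true.
  w6 (successors {w0, w2, w3, w4}): φ is true.
For instance, at w0:
  At w0: ¬(q → (□q → r)) is false, so ¬¬(q → (□q → r)) is true.
    At w0: q → (□q → r) is true, so ¬(q → (□q → r)) is false.
      At w0: q is false, □q → r is true, so q → (□q → r) is true.

Yes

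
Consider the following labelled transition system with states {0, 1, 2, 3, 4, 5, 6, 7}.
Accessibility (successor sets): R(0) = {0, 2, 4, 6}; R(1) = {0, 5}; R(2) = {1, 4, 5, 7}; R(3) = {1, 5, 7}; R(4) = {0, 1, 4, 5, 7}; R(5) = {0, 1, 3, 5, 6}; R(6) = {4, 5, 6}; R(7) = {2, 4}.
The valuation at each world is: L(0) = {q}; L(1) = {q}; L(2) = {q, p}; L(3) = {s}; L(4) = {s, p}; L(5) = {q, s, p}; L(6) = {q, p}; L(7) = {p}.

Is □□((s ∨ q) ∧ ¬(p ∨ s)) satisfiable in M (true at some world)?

No

Let φ = □□((s ∨ q) ∧ ¬(p ∨ s)). Evaluate φ at each world:
  0 (successors {0, 2, 4, 6}): φ is false.
  1 (successors {0, 5}): φ is false.
  2 (successors {1, 4, 5, 7}): φ is false.
  3 (successors {1, 5, 7}): φ is false.
  4 (successors {0, 1, 4, 5, 7}): φ is false.
  5 (successors {0, 1, 3, 5, 6}): φ is false.
  6 (successors {4, 5, 6}): φ is false.
  7 (successors {2, 4}): φ is false.
For instance, at 0:
  At 0: □□((s ∨ q) ∧ ¬(p ∨ s)) requires □((s ∨ q) ∧ ¬(p ∨ s)) at every successor {0, 2, 4, 6}.
    □((s ∨ q) ∧ ¬(p ∨ s)) fails at 0, so □□((s ∨ q) ∧ ¬(p ∨ s)) is false at 0.
      At 0: □((s ∨ q) ∧ ¬(p ∨ s)) requires (s ∨ q) ∧ ¬(p ∨ s) at every successor {0, 2, 4, 6}.
        (s ∨ q) ∧ ¬(p ∨ s) fails at 2, so □((s ∨ q) ∧ ¬(p ∨ s)) is false at 0.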